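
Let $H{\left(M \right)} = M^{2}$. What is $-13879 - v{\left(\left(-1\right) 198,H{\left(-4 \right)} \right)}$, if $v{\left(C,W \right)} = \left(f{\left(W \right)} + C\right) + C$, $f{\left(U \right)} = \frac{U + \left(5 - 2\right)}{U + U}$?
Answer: $- \frac{431475}{32} \approx -13484.0$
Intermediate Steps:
$f{\left(U \right)} = \frac{3 + U}{2 U}$ ($f{\left(U \right)} = \frac{U + \left(5 - 2\right)}{2 U} = \left(U + 3\right) \frac{1}{2 U} = \left(3 + U\right) \frac{1}{2 U} = \frac{3 + U}{2 U}$)
$v{\left(C,W \right)} = 2 C + \frac{3 + W}{2 W}$ ($v{\left(C,W \right)} = \left(\frac{3 + W}{2 W} + C\right) + C = \left(C + \frac{3 + W}{2 W}\right) + C = 2 C + \frac{3 + W}{2 W}$)
$-13879 - v{\left(\left(-1\right) 198,H{\left(-4 \right)} \right)} = -13879 - \frac{3 + \left(-4\right)^{2} + 4 \left(\left(-1\right) 198\right) \left(-4\right)^{2}}{2 \left(-4\right)^{2}} = -13879 - \frac{3 + 16 + 4 \left(-198\right) 16}{2 \cdot 16} = -13879 - \frac{1}{2} \cdot \frac{1}{16} \left(3 + 16 - 12672\right) = -13879 - \frac{1}{2} \cdot \frac{1}{16} \left(-12653\right) = -13879 - - \frac{12653}{32} = -13879 + \frac{12653}{32} = - \frac{431475}{32}$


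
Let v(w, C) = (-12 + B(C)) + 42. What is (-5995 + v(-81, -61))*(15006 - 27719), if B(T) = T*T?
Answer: 28527972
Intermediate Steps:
B(T) = T**2
v(w, C) = 30 + C**2 (v(w, C) = (-12 + C**2) + 42 = 30 + C**2)
(-5995 + v(-81, -61))*(15006 - 27719) = (-5995 + (30 + (-61)**2))*(15006 - 27719) = (-5995 + (30 + 3721))*(-12713) = (-5995 + 3751)*(-12713) = -2244*(-12713) = 28527972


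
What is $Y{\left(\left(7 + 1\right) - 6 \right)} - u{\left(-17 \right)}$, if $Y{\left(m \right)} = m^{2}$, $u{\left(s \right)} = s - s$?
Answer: $4$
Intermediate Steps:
$u{\left(s \right)} = 0$
$Y{\left(\left(7 + 1\right) - 6 \right)} - u{\left(-17 \right)} = \left(\left(7 + 1\right) - 6\right)^{2} - 0 = \left(8 - 6\right)^{2} + 0 = 2^{2} + 0 = 4 + 0 = 4$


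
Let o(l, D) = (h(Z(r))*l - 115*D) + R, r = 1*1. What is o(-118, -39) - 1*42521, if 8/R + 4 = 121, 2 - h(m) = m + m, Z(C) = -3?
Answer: -4560652/117 ≈ -38980.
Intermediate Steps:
r = 1
h(m) = 2 - 2*m (h(m) = 2 - (m + m) = 2 - 2*m)
R = 8/117 (R = 8/(-4 + 121) = 8/117 ≈ 0.068376)
o(l, D) = 8/117 - 115*D + 8*l (o(l, D) = ((2 - 2*(-3))*l - 115*D) + 8/117 = ((2 + 6)*l - 115*D) + 8/117 = (8*l - 115*D) + 8/117 = (-115*D + 8*l) + 8/117 = 8/117 - 115*D + 8*l)
o(-118, -39) - 1*42521 = (8/117 - 115*(-39) + 8*(-118)) - 1*42521 = (8/117 + 4485 - 944) - 42521 = 414305/117 - 42521 = -4560652/117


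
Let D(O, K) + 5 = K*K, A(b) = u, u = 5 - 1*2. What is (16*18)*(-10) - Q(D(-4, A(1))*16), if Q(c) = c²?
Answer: -6976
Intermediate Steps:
u = 3 (u = 5 - 2 = 3)
A(b) = 3
D(O, K) = -5 + K² (D(O, K) = -5 + K*K = -5 + K²)
(16*18)*(-10) - Q(D(-4, A(1))*16) = (16*18)*(-10) - ((-5 + 3²)*16)² = 288*(-10) - ((-5 + 9)*16)² = -2880 - (4*16)² = -2880 - 1*64² = -2880 - 1*4096 = -2880 - 4096 = -6976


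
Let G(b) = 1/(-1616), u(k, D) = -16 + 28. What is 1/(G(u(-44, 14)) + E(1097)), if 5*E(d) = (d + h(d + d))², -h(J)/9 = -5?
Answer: 8080/2107529019 ≈ 3.8339e-6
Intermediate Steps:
u(k, D) = 12
h(J) = 45 (h(J) = -9*(-5) = 45)
E(d) = (45 + d)²/5 (E(d) = (d + 45)²/5 = (45 + d)²/5)
G(b) = -1/1616
1/(G(u(-44, 14)) + E(1097)) = 1/(-1/1616 + (45 + 1097)²/5) = 1/(-1/1616 + (⅕)*1142²) = 1/(-1/1616 + (⅕)*1304164) = 1/(-1/1616 + 1304164/5) = 1/(2107529019/8080) = 8080/2107529019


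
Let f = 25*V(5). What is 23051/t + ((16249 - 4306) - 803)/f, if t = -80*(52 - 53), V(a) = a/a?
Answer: 58699/80 ≈ 733.74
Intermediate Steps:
V(a) = 1
t = 80 (t = -80*(-1) = 80)
f = 25 (f = 25*1 = 25)
23051/t + ((16249 - 4306) - 803)/f = 23051/80 + ((16249 - 4306) - 803)/25 = 23051*(1/80) + (11943 - 803)*(1/25) = 23051/80 + 11140*(1/25) = 23051/80 + 2228/5 = 58699/80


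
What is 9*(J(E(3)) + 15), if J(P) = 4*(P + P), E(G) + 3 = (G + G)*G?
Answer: 1215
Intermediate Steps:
E(G) = -3 + 2*G² (E(G) = -3 + (G + G)*G = -3 + (2*G)*G = -3 + 2*G²)
J(P) = 8*P (J(P) = 4*(2*P) = 8*P)
9*(J(E(3)) + 15) = 9*(8*(-3 + 2*3²) + 15) = 9*(8*(-3 + 2*9) + 15) = 9*(8*(-3 + 18) + 15) = 9*(8*15 + 15) = 9*(120 + 15) = 9*135 = 1215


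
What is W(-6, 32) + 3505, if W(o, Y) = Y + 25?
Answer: 3562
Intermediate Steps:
W(o, Y) = 25 + Y
W(-6, 32) + 3505 = (25 + 32) + 3505 = 57 + 3505 = 3562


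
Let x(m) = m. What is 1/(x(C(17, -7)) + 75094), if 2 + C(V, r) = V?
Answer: 1/75109 ≈ 1.3314e-5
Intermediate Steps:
C(V, r) = -2 + V
1/(x(C(17, -7)) + 75094) = 1/((-2 + 17) + 75094) = 1/(15 + 75094) = 1/75109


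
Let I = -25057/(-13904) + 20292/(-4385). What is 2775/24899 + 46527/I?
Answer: -10090096815375585/612746686811 ≈ -16467.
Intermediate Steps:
I = -172265023/60969040 (I = -25057*(-1/13904) + 20292*(-1/4385) = 25057/13904 - 20292/4385 = -172265023/60969040 ≈ -2.8255)
2775/24899 + 46527/I = 2775/24899 + 46527/(-172265023/60969040) = 2775*(1/24899) + 46527*(-60969040/172265023) = 2775/24899 - 2836706524080/172265023 = -10090096815375585/612746686811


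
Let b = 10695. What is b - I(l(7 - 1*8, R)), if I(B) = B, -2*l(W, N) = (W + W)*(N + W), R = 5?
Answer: 10691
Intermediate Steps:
l(W, N) = -W*(N + W) (l(W, N) = -(W + W)*(N + W)/2 = -2*W*(N + W)/2 = -W*(N + W))
b - I(l(7 - 1*8, R)) = 10695 - (-1)*(7 - 1*8)*(5 + (7 - 1*8)) = 10695 - (-1)*(7 - 8)*(5 + (7 - 8)) = 10695 - (-1)*(-1)*(5 - 1) = 10695 - (-1)*(-1)*4 = 10695 - 1*4 = 10695 - 4 = 10691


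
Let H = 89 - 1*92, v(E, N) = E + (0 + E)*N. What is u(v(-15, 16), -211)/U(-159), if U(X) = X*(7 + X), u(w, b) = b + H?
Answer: -107/12084 ≈ -0.0088547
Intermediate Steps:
v(E, N) = E + E*N
H = -3 (H = 89 - 92 = -3)
u(w, b) = -3 + b (u(w, b) = b - 3 = -3 + b)
u(v(-15, 16), -211)/U(-159) = (-3 - 211)/((-159*(7 - 159))) = -214/((-159*(-152))) = -214/24168 = -214*1/24168 = -107/12084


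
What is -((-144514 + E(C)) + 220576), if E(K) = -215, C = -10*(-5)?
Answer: -75847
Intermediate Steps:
C = 50
-((-144514 + E(C)) + 220576) = -((-144514 - 215) + 220576) = -(-144729 + 220576) = -1*75847 = -75847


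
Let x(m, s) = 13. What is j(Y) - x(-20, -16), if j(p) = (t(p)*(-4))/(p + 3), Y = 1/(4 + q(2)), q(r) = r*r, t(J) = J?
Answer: -329/25 ≈ -13.160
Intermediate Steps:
q(r) = r**2
Y = 1/8 (Y = 1/(4 + 2**2) = 1/(4 + 4) = 1/8 ≈ 0.12500)
j(p) = -4*p/(3 + p) (j(p) = (p*(-4))/(p + 3) = (-4*p)/(3 + p) = -4*p/(3 + p))
j(Y) - x(-20, -16) = -4*1/8/(3 + 1/8) - 1*13 = -4*1/8/25/8 - 13 = -4*1/8*8/25 - 13 = -4/25 - 13 = -329/25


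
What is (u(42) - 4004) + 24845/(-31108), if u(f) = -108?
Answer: -127940941/31108 ≈ -4112.8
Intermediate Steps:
(u(42) - 4004) + 24845/(-31108) = (-108 - 4004) + 24845/(-31108) = -4112 + 24845*(-1/31108) = -4112 - 24845/31108 = -127940941/31108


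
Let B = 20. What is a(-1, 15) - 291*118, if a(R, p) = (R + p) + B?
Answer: -34304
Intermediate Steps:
a(R, p) = 20 + R + p (a(R, p) = (R + p) + 20 = 20 + R + p)
a(-1, 15) - 291*118 = (20 - 1 + 15) - 291*118 = 34 - 34338 = -34304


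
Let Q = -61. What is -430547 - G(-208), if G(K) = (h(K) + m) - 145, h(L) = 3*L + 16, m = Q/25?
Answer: -10744789/25 ≈ -4.2979e+5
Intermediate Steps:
m = -61/25 ≈ -2.4400
h(L) = 16 + 3*L
G(K) = -3286/25 + 3*K (G(K) = ((16 + 3*K) - 61/25) - 145 = (339/25 + 3*K) - 145 = -3286/25 + 3*K)
-430547 - G(-208) = -430547 - (-3286/25 + 3*(-208)) = -430547 - (-3286/25 - 624) = -430547 - 1*(-18886/25) = -430547 + 18886/25 = -10744789/25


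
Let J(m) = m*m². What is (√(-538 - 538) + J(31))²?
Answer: 887502605 + 119164*I*√269 ≈ 8.875e+8 + 1.9544e+6*I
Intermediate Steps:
J(m) = m³
(√(-538 - 538) + J(31))² = (√(-538 - 538) + 31³)² = (√(-1076) + 29791)² = (2*I*√269 + 29791)² = (29791 + 2*I*√269)²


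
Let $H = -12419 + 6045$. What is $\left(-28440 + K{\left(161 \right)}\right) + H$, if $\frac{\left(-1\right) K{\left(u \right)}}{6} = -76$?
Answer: $-34358$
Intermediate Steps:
$K{\left(u \right)} = 456$ ($K{\left(u \right)} = \left(-6\right) \left(-76\right) = 456$)
$H = -6374$
$\left(-28440 + K{\left(161 \right)}\right) + H = \left(-28440 + 456\right) - 6374 = -27984 - 6374 = -34358$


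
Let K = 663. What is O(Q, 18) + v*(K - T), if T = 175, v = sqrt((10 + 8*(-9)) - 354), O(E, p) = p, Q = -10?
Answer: 18 + 1952*I*sqrt(26) ≈ 18.0 + 9953.3*I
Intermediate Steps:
v = 4*I*sqrt(26) (v = sqrt((10 - 72) - 354) = sqrt(-62 - 354) = sqrt(-416) = 4*I*sqrt(26) ≈ 20.396*I)
O(Q, 18) + v*(K - T) = 18 + (4*I*sqrt(26))*(663 - 1*175) = 18 + (4*I*sqrt(26))*(663 - 175) = 18 + (4*I*sqrt(26))*488 = 18 + 1952*I*sqrt(26)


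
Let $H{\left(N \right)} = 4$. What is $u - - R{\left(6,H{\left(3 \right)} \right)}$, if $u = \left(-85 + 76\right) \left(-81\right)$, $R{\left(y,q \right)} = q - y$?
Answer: $727$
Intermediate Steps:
$u = 729$ ($u = \left(-9\right) \left(-81\right) = 729$)
$u - - R{\left(6,H{\left(3 \right)} \right)} = 729 - - (4 - 6) = 729 - \left(-1\right) \left(-2\right) = 729 - 2 = 727$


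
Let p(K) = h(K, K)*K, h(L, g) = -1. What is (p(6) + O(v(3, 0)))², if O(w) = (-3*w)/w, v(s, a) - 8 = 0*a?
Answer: 81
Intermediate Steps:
v(s, a) = 8 (v(s, a) = 8 + 0*a = 8 + 0 = 8)
p(K) = -K
O(w) = -3
(p(6) + O(v(3, 0)))² = (-1*6 - 3)² = (-6 - 3)² = (-9)² = 81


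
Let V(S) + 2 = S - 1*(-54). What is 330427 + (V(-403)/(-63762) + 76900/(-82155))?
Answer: 115392870306305/349224474 ≈ 3.3043e+5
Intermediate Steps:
V(S) = 52 + S (V(S) = -2 + (S - 1*(-54)) = -2 + (S + 54) = -2 + (54 + S) = 52 + S)
330427 + (V(-403)/(-63762) + 76900/(-82155)) = 330427 + ((52 - 403)/(-63762) + 76900/(-82155)) = 330427 + (-351*(-1/63762) + 76900*(-1/82155)) = 330427 + (117/21254 - 15380/16431) = 330427 - 324964093/349224474 = 115392870306305/349224474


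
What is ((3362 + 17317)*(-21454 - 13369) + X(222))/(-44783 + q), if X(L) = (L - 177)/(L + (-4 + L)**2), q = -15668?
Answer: 34382124592437/2886293446 ≈ 11912.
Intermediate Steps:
X(L) = (-177 + L)/(L + (-4 + L)**2)
((3362 + 17317)*(-21454 - 13369) + X(222))/(-44783 + q) = ((3362 + 17317)*(-21454 - 13369) + (-177 + 222)/(222 + (-4 + 222)**2))/(-44783 - 15668) = (20679*(-34823) + 45/(222 + 218**2))/(-60451) = (-720104817 + 45/(222 + 47524))*(-1/60451) = (-720104817 + 45/47746)*(-1/60451) = -34382124592437/47746*(-1/60451) = 34382124592437/2886293446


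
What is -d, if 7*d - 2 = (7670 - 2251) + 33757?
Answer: -39178/7 ≈ -5596.9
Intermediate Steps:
d = 39178/7 (d = 2/7 + ((7670 - 2251) + 33757)/7 = 2/7 + (5419 + 33757)/7 = 2/7 + (⅐)*39176 = 2/7 + 39176/7 = 39178/7 ≈ 5596.9)
-d = -1*39178/7 = -39178/7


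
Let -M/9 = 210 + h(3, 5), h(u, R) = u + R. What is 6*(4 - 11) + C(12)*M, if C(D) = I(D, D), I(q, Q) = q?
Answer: -23586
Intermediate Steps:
h(u, R) = R + u
C(D) = D
M = -1962 (M = -9*(210 + (5 + 3)) = -9*(210 + 8) = -9*218 = -1962)
6*(4 - 11) + C(12)*M = 6*(4 - 11) + 12*(-1962) = 6*(-7) - 23544 = -42 - 23544 = -23586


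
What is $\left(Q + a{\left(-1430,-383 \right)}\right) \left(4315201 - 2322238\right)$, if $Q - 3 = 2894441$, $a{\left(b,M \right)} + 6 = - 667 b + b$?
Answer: $7666565941734$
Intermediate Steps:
$a{\left(b,M \right)} = -6 - 666 b$ ($a{\left(b,M \right)} = -6 + \left(- 667 b + b\right) = -6 - 666 b$)
$Q = 2894444$ ($Q = 3 + 2894441 = 2894444$)
$\left(Q + a{\left(-1430,-383 \right)}\right) \left(4315201 - 2322238\right) = \left(2894444 - -952374\right) \left(4315201 - 2322238\right) = \left(2894444 + \left(-6 + 952380\right)\right) 1992963 = \left(2894444 + 952374\right) 1992963 = 3846818 \cdot 1992963 = 7666565941734$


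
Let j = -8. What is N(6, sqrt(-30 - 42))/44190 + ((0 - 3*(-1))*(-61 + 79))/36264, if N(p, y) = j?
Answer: 174679/133542180 ≈ 0.0013080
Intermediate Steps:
N(p, y) = -8
N(6, sqrt(-30 - 42))/44190 + ((0 - 3*(-1))*(-61 + 79))/36264 = -8/44190 + ((0 - 3*(-1))*(-61 + 79))/36264 = -8*1/44190 + ((0 + 3)*18)*(1/36264) = -4/22095 + (3*18)*(1/36264) = -4/22095 + 54*(1/36264) = -4/22095 + 9/6044 = 174679/133542180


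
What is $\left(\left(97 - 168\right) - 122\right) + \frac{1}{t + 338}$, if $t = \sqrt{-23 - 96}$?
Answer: $\frac{- 193 \sqrt{119} + 65233 i}{\sqrt{119} - 338 i} \approx -193.0 - 9.5386 \cdot 10^{-5} i$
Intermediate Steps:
$t = i \sqrt{119}$ ($t = \sqrt{-119} = i \sqrt{119} \approx 10.909 i$)
$\left(\left(97 - 168\right) - 122\right) + \frac{1}{t + 338} = \left(\left(97 - 168\right) - 122\right) + \frac{1}{i \sqrt{119} + 338} = \left(-71 - 122\right) + \frac{1}{338 + i \sqrt{119}} = -193 + \frac{1}{338 + i \sqrt{119}}$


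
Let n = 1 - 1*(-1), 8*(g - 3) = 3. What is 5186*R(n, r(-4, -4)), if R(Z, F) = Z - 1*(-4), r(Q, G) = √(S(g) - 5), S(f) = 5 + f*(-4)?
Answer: 31116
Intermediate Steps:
g = 27/8 (g = 3 + (⅛)*3 = 3 + 3/8 = 27/8 ≈ 3.3750)
n = 2 (n = 1 + 1 = 2)
S(f) = 5 - 4*f
r(Q, G) = 3*I*√6/2 (r(Q, G) = √((5 - 4*27/8) - 5) = √((5 - 27/2) - 5) = √(-17/2 - 5) = √(-27/2) = 3*I*√6/2)
R(Z, F) = 4 + Z (R(Z, F) = Z + 4 = 4 + Z)
5186*R(n, r(-4, -4)) = 5186*(4 + 2) = 5186*6 = 31116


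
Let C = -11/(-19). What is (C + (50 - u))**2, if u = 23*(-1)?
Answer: 1954404/361 ≈ 5413.9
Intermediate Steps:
C = 11/19 (C = -11*(-1/19) = 11/19 ≈ 0.57895)
u = -23
(C + (50 - u))**2 = (11/19 + (50 - 1*(-23)))**2 = (11/19 + (50 + 23))**2 = (11/19 + 73)**2 = (1398/19)**2 = 1954404/361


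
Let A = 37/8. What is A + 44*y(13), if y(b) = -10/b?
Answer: -3039/104 ≈ -29.221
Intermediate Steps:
A = 37/8 (A = 37*(⅛) = 37/8 ≈ 4.6250)
A + 44*y(13) = 37/8 + 44*(-10/13) = 37/8 - 440/13 = -3039/104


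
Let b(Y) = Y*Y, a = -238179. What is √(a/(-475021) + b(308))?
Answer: √21405695718661783/475021 ≈ 308.00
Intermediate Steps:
b(Y) = Y²
√(a/(-475021) + b(308)) = √(-238179/(-475021) + 308²) = √(-238179*(-1/475021) + 94864) = √(238179/475021 + 94864) = √(45062630323/475021) = √21405695718661783/475021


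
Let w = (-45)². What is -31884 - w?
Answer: -33909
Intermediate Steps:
w = 2025
-31884 - w = -31884 - 1*2025 = -31884 - 2025 = -33909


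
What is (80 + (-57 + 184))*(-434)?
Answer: -89838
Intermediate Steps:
(80 + (-57 + 184))*(-434) = (80 + 127)*(-434) = 207*(-434) = -89838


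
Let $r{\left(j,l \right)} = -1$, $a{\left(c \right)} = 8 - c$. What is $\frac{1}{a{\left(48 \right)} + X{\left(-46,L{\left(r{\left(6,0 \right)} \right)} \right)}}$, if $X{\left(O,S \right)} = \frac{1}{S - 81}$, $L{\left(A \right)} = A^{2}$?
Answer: $- \frac{80}{3201} \approx -0.024992$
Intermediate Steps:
$X{\left(O,S \right)} = \frac{1}{-81 + S}$
$\frac{1}{a{\left(48 \right)} + X{\left(-46,L{\left(r{\left(6,0 \right)} \right)} \right)}} = \frac{1}{\left(8 - 48\right) + \frac{1}{-81 + \left(-1\right)^{2}}} = \frac{1}{\left(8 - 48\right) + \frac{1}{-81 + 1}} = \frac{1}{-40 + \frac{1}{-80}} = \frac{1}{-40 - \frac{1}{80}} = \frac{1}{- \frac{3201}{80}} = - \frac{80}{3201}$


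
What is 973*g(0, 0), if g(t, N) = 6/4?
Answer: 2919/2 ≈ 1459.5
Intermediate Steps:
g(t, N) = 3/2 (g(t, N) = 6*(¼) = 3/2)
973*g(0, 0) = 973*(3/2) = 2919/2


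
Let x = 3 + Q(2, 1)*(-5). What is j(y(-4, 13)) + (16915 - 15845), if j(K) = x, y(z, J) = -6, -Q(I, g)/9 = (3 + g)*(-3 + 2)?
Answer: 893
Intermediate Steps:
Q(I, g) = 27 + 9*g (Q(I, g) = -9*(3 + g)*(-3 + 2) = -9*(3 + g)*(-1) = -9*(-3 - g) = 27 + 9*g)
x = -177 (x = 3 + (27 + 9*1)*(-5) = 3 + (27 + 9)*(-5) = 3 + 36*(-5) = 3 - 180 = -177)
j(K) = -177
j(y(-4, 13)) + (16915 - 15845) = -177 + (16915 - 15845) = -177 + 1070 = 893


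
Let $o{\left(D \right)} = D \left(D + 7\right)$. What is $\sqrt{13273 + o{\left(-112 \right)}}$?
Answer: $\sqrt{25033} \approx 158.22$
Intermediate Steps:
$o{\left(D \right)} = D \left(7 + D\right)$
$\sqrt{13273 + o{\left(-112 \right)}} = \sqrt{13273 - 112 \left(7 - 112\right)} = \sqrt{13273 - -11760} = \sqrt{13273 + 11760} = \sqrt{25033}$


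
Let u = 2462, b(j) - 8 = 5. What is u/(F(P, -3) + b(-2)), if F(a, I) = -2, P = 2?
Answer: 2462/11 ≈ 223.82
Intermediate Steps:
b(j) = 13 (b(j) = 8 + 5 = 13)
u/(F(P, -3) + b(-2)) = 2462/(-2 + 13) = 2462/11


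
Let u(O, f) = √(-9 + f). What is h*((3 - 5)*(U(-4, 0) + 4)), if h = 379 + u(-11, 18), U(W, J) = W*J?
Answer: -3056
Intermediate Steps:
U(W, J) = J*W
h = 382 (h = 379 + √(-9 + 18) = 379 + √9 = 379 + 3 = 382)
h*((3 - 5)*(U(-4, 0) + 4)) = 382*((3 - 5)*(0*(-4) + 4)) = 382*(-2*(0 + 4)) = 382*(-2*4) = 382*(-8) = -3056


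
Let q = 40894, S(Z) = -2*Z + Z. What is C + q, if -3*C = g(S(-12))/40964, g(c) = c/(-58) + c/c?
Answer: 145740817969/3563868 ≈ 40894.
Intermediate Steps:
S(Z) = -Z
g(c) = 1 - c/58 (g(c) = c*(-1/58) + 1 = -c/58 + 1 = 1 - c/58)
C = -23/3563868 (C = -(1 - (-1)*(-12)/58)/(3*40964) = -(1 - 1/58*12)/(3*40964) = -(1 - 6/29)/(3*40964) = -23/(87*40964) = -1/3*23/1187956 = -23/3563868 ≈ -6.4537e-6)
C + q = -23/3563868 + 40894 = 145740817969/3563868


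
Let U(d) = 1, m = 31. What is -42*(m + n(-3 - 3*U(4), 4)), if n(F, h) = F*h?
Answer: -294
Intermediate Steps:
-42*(m + n(-3 - 3*U(4), 4)) = -42*(31 + (-3 - 3*1)*4) = -42*(31 + (-3 - 3)*4) = -42*(31 - 6*4) = -42*(31 - 24) = -42*7 = -294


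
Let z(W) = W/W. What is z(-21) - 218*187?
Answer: -40765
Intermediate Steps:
z(W) = 1
z(-21) - 218*187 = 1 - 218*187 = 1 - 40766 = -40765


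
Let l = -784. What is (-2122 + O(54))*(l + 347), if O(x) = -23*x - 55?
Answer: 1494103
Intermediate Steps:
O(x) = -55 - 23*x
(-2122 + O(54))*(l + 347) = (-2122 + (-55 - 23*54))*(-784 + 347) = (-2122 + (-55 - 1242))*(-437) = (-2122 - 1297)*(-437) = -3419*(-437) = 1494103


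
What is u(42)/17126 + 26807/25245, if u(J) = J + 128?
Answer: 21063106/19652085 ≈ 1.0718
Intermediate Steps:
u(J) = 128 + J
u(42)/17126 + 26807/25245 = (128 + 42)/17126 + 26807/25245 = 170*(1/17126) + 26807*(1/25245) = 85/8563 + 2437/2295 = 21063106/19652085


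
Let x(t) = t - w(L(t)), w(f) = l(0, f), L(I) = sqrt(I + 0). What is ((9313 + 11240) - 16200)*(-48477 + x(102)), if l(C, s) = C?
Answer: -210576375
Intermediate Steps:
L(I) = sqrt(I)
w(f) = 0
x(t) = t (x(t) = t - 1*0 = t + 0 = t)
((9313 + 11240) - 16200)*(-48477 + x(102)) = ((9313 + 11240) - 16200)*(-48477 + 102) = (20553 - 16200)*(-48375) = 4353*(-48375) = -210576375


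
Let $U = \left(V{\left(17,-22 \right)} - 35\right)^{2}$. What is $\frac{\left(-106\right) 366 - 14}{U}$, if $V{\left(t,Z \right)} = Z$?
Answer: $- \frac{38810}{3249} \approx -11.945$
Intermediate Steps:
$U = 3249$ ($U = \left(-22 - 35\right)^{2} = \left(-57\right)^{2} = 3249$)
$\frac{\left(-106\right) 366 - 14}{U} = \frac{\left(-106\right) 366 - 14}{3249} = \left(-38796 + \left(-52 + 38\right)\right) \frac{1}{3249} = \left(-38796 - 14\right) \frac{1}{3249} = \left(-38810\right) \frac{1}{3249} = - \frac{38810}{3249}$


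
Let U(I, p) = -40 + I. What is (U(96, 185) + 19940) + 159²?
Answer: 45277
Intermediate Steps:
(U(96, 185) + 19940) + 159² = ((-40 + 96) + 19940) + 159² = (56 + 19940) + 25281 = 19996 + 25281 = 45277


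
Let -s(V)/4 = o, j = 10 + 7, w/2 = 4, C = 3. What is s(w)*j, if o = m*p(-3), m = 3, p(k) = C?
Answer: -612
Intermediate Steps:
w = 8 (w = 2*4 = 8)
p(k) = 3
j = 17
o = 9 (o = 3*3 = 9)
s(V) = -36 (s(V) = -4*9 = -36)
s(w)*j = -36*17 = -612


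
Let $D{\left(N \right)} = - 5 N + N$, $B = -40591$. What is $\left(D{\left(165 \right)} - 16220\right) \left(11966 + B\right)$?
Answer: $483190000$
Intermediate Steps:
$D{\left(N \right)} = - 4 N$
$\left(D{\left(165 \right)} - 16220\right) \left(11966 + B\right) = \left(\left(-4\right) 165 - 16220\right) \left(11966 - 40591\right) = \left(-660 - 16220\right) \left(-28625\right) = \left(-16880\right) \left(-28625\right) = 483190000$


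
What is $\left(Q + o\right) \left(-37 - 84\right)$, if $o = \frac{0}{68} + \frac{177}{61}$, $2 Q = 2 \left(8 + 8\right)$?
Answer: $- \frac{139513}{61} \approx -2287.1$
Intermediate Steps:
$Q = 16$ ($Q = \frac{2 \left(8 + 8\right)}{2} = \frac{2 \cdot 16}{2} = \frac{1}{2} \cdot 32 = 16$)
$o = \frac{177}{61}$ ($o = 0 \cdot \frac{1}{68} + 177 \cdot \frac{1}{61} = 0 + \frac{177}{61} = \frac{177}{61} \approx 2.9016$)
$\left(Q + o\right) \left(-37 - 84\right) = \left(16 + \frac{177}{61}\right) \left(-37 - 84\right) = \frac{1153}{61} \left(-121\right) = - \frac{139513}{61}$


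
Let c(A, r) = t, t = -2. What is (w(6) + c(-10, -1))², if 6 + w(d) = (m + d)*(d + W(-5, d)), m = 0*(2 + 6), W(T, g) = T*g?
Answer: 23104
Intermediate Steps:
c(A, r) = -2
m = 0 (m = 0*8 = 0)
w(d) = -6 - 4*d² (w(d) = -6 + (0 + d)*(d - 5*d) = -6 + d*(-4*d) = -6 - 4*d²)
(w(6) + c(-10, -1))² = ((-6 - 4*6²) - 2)² = ((-6 - 4*36) - 2)² = ((-6 - 144) - 2)² = (-150 - 2)² = (-152)² = 23104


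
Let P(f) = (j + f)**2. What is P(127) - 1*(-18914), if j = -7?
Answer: 33314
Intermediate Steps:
P(f) = (-7 + f)**2
P(127) - 1*(-18914) = (-7 + 127)**2 - 1*(-18914) = 120**2 + 18914 = 14400 + 18914 = 33314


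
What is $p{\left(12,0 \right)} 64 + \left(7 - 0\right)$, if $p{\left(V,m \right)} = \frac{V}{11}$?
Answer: $\frac{845}{11} \approx 76.818$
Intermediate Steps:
$p{\left(V,m \right)} = \frac{V}{11}$ ($p{\left(V,m \right)} = V \frac{1}{11} = \frac{V}{11}$)
$p{\left(12,0 \right)} 64 + \left(7 - 0\right) = \frac{1}{11} \cdot 12 \cdot 64 + \left(7 - 0\right) = \frac{12}{11} \cdot 64 + \left(7 + 0\right) = \frac{768}{11} + 7 = \frac{845}{11}$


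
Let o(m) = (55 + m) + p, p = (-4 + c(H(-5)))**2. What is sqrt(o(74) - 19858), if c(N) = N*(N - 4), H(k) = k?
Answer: 8*I*sqrt(282) ≈ 134.34*I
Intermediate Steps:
c(N) = N*(-4 + N)
p = 1681 (p = (-4 - 5*(-4 - 5))**2 = (-4 - 5*(-9))**2 = (-4 + 45)**2 = 41**2 = 1681)
o(m) = 1736 + m (o(m) = (55 + m) + 1681 = 1736 + m)
sqrt(o(74) - 19858) = sqrt((1736 + 74) - 19858) = sqrt(1810 - 19858) = sqrt(-18048) = 8*I*sqrt(282)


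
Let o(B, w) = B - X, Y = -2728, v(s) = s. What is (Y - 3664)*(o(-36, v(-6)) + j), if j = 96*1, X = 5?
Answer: -351560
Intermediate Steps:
j = 96
o(B, w) = -5 + B (o(B, w) = B - 1*5 = B - 5 = -5 + B)
(Y - 3664)*(o(-36, v(-6)) + j) = (-2728 - 3664)*((-5 - 36) + 96) = -6392*(-41 + 96) = -6392*55 = -351560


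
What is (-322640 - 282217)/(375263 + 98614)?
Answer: -201619/157959 ≈ -1.2764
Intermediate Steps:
(-322640 - 282217)/(375263 + 98614) = -604857/473877 = -604857*1/473877 = -201619/157959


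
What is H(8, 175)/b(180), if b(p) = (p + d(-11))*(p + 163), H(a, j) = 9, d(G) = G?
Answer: 9/57967 ≈ 0.00015526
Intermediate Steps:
b(p) = (-11 + p)*(163 + p) (b(p) = (p - 11)*(p + 163) = (-11 + p)*(163 + p))
H(8, 175)/b(180) = 9/(-1793 + 180² + 152*180) = 9/(-1793 + 32400 + 27360) = 9/57967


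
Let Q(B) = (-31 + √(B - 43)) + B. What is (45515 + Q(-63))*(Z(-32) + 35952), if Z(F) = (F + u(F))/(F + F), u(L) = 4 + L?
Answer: 26128293987/16 + 575247*I*√106/16 ≈ 1.633e+9 + 3.7016e+5*I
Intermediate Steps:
Q(B) = -31 + B + √(-43 + B) (Q(B) = (-31 + √(-43 + B)) + B = -31 + B + √(-43 + B))
Z(F) = (4 + 2*F)/(2*F) (Z(F) = (F + (4 + F))/(F + F) = (4 + 2*F)/((2*F)) = (4 + 2*F)*(1/(2*F)) = (4 + 2*F)/(2*F))
(45515 + Q(-63))*(Z(-32) + 35952) = (45515 + (-31 - 63 + √(-43 - 63)))*((2 - 32)/(-32) + 35952) = (45515 + (-31 - 63 + √(-106)))*(-1/32*(-30) + 35952) = (45515 + (-31 - 63 + I*√106))*(15/16 + 35952) = (45515 + (-94 + I*√106))*(575247/16) = (45421 + I*√106)*(575247/16) = 26128293987/16 + 575247*I*√106/16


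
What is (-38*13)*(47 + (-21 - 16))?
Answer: -4940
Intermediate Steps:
(-38*13)*(47 + (-21 - 16)) = -494*(47 - 37) = -494*10 = -4940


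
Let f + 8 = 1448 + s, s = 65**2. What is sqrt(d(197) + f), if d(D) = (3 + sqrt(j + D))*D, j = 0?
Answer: sqrt(6256 + 197*sqrt(197)) ≈ 94.979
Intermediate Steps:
s = 4225
d(D) = D*(3 + sqrt(D)) (d(D) = (3 + sqrt(0 + D))*D = (3 + sqrt(D))*D = D*(3 + sqrt(D)))
f = 5665 (f = -8 + (1448 + 4225) = -8 + 5673 = 5665)
sqrt(d(197) + f) = sqrt(197*(3 + sqrt(197)) + 5665) = sqrt((591 + 197*sqrt(197)) + 5665) = sqrt(6256 + 197*sqrt(197))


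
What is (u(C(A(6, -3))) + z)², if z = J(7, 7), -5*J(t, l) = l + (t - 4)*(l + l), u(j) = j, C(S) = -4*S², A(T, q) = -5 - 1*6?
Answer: 6095961/25 ≈ 2.4384e+5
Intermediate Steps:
A(T, q) = -11 (A(T, q) = -5 - 6 = -11)
J(t, l) = -l/5 - 2*l*(-4 + t)/5 (J(t, l) = -(l + (t - 4)*(l + l))/5 = -(l + (-4 + t)*(2*l))/5 = -(l + 2*l*(-4 + t))/5 = -l/5 - 2*l*(-4 + t)/5)
z = -49/5 (z = (⅕)*7*(7 - 2*7) = (⅕)*7*(7 - 14) = (⅕)*7*(-7) = -49/5 ≈ -9.8000)
(u(C(A(6, -3))) + z)² = (-4*(-11)² - 49/5)² = (-4*121 - 49/5)² = (-484 - 49/5)² = (-2469/5)² = 6095961/25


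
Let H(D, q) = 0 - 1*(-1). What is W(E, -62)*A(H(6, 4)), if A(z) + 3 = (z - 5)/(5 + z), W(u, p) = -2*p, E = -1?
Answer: -1364/3 ≈ -454.67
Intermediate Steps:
H(D, q) = 1 (H(D, q) = 0 + 1 = 1)
A(z) = -3 + (-5 + z)/(5 + z) (A(z) = -3 + (z - 5)/(5 + z) = -3 + (-5 + z)/(5 + z))
W(E, -62)*A(H(6, 4)) = (-2*(-62))*(2*(-10 - 1*1)/(5 + 1)) = 124*(2*(-10 - 1)/6) = 124*(2*(⅙)*(-11)) = 124*(-11/3) = -1364/3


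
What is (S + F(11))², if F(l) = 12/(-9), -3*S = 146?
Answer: 2500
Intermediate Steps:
S = -146/3 (S = -⅓*146 = -146/3 ≈ -48.667)
F(l) = -4/3 (F(l) = 12*(-⅑) = -4/3)
(S + F(11))² = (-146/3 - 4/3)² = (-50)² = 2500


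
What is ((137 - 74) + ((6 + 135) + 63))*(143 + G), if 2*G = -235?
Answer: 13617/2 ≈ 6808.5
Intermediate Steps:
G = -235/2 (G = (½)*(-235) = -235/2 ≈ -117.50)
((137 - 74) + ((6 + 135) + 63))*(143 + G) = ((137 - 74) + ((6 + 135) + 63))*(143 - 235/2) = (63 + (141 + 63))*(51/2) = (63 + 204)*(51/2) = 267*(51/2) = 13617/2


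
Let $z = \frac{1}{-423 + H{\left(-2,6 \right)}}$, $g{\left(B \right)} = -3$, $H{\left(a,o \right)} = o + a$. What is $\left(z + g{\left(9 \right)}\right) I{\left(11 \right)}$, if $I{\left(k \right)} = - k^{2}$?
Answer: $\frac{152218}{419} \approx 363.29$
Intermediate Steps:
$H{\left(a,o \right)} = a + o$
$z = - \frac{1}{419}$ ($z = \frac{1}{-423 + \left(-2 + 6\right)} = \frac{1}{-423 + 4} = \frac{1}{-419} = - \frac{1}{419} \approx -0.0023866$)
$\left(z + g{\left(9 \right)}\right) I{\left(11 \right)} = \left(- \frac{1}{419} - 3\right) \left(- 11^{2}\right) = - \frac{1258 \left(\left(-1\right) 121\right)}{419} = \left(- \frac{1258}{419}\right) \left(-121\right) = \frac{152218}{419}$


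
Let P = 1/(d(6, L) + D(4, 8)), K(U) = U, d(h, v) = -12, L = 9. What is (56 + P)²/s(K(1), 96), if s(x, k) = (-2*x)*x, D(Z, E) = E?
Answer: -49729/32 ≈ -1554.0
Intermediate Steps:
s(x, k) = -2*x²
P = -¼ (P = 1/(-12 + 8) = 1/(-4) = -¼ ≈ -0.25000)
(56 + P)²/s(K(1), 96) = (56 - ¼)²/((-2*1²)) = (223/4)²/((-2*1)) = (49729/16)/(-2) = (49729/16)*(-½) = -49729/32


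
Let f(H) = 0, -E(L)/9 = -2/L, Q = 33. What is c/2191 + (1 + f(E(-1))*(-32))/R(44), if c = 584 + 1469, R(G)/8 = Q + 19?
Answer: 856239/911456 ≈ 0.93942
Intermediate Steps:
E(L) = 18/L (E(L) = -(-18)/L = 18/L)
R(G) = 416 (R(G) = 8*(33 + 19) = 8*52 = 416)
c = 2053
c/2191 + (1 + f(E(-1))*(-32))/R(44) = 2053/2191 + (1 + 0*(-32))/416 = 2053*(1/2191) + (1 + 0)*(1/416) = 2053/2191 + 1*(1/416) = 2053/2191 + 1/416 = 856239/911456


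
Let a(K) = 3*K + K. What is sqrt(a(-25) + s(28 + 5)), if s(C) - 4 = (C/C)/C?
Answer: I*sqrt(104511)/33 ≈ 9.7964*I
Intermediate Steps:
a(K) = 4*K
s(C) = 4 + 1/C (s(C) = 4 + (C/C)/C = 4 + 1/C)
sqrt(a(-25) + s(28 + 5)) = sqrt(4*(-25) + (4 + 1/(28 + 5))) = sqrt(-100 + (4 + 1/33)) = sqrt(-100 + 133/33) = sqrt(-3167/33) = I*sqrt(104511)/33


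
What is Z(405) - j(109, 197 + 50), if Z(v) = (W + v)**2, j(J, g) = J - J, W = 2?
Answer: 165649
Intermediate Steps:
j(J, g) = 0
Z(v) = (2 + v)**2
Z(405) - j(109, 197 + 50) = (2 + 405)**2 - 1*0 = 407**2 + 0 = 165649 + 0 = 165649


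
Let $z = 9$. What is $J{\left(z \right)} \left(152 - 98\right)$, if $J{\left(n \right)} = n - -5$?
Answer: $756$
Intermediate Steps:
$J{\left(n \right)} = 5 + n$ ($J{\left(n \right)} = n + 5 = 5 + n$)
$J{\left(z \right)} \left(152 - 98\right) = \left(5 + 9\right) \left(152 - 98\right) = 14 \left(152 - 98\right) = 14 \cdot 54 = 756$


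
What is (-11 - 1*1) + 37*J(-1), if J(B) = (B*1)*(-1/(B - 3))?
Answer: -85/4 ≈ -21.250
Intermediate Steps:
J(B) = -B/(-3 + B) (J(B) = B*(-1/(-3 + B)) = -B/(-3 + B))
(-11 - 1*1) + 37*J(-1) = (-11 - 1*1) + 37*(-1*(-1)/(-3 - 1)) = (-11 - 1) + 37*(-1*(-1)/(-4)) = -12 + 37*(-1*(-1)*(-¼)) = -12 + 37*(-¼) = -12 - 37/4 = -85/4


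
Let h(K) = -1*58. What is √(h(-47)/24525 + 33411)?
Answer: √89315114153/1635 ≈ 182.79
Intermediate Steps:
h(K) = -58
√(h(-47)/24525 + 33411) = √(-58/24525 + 33411) = √(819404717/24525) = √89315114153/1635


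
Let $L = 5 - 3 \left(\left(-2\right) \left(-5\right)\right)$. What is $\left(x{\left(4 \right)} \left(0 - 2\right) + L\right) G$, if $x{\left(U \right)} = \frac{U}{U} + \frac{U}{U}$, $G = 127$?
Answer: $-3683$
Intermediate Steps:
$x{\left(U \right)} = 2$ ($x{\left(U \right)} = 1 + 1 = 2$)
$L = -25$ ($L = 5 - 30 = -25$)
$\left(x{\left(4 \right)} \left(0 - 2\right) + L\right) G = \left(2 \left(0 - 2\right) - 25\right) 127 = \left(2 \left(-2\right) - 25\right) 127 = \left(-4 - 25\right) 127 = \left(-29\right) 127 = -3683$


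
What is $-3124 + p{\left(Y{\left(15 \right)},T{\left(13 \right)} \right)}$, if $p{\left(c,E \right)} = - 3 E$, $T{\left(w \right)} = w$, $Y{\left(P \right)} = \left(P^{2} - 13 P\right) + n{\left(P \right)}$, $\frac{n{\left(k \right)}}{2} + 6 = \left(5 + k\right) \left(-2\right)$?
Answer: $-3163$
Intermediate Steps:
$n{\left(k \right)} = -32 - 4 k$ ($n{\left(k \right)} = -12 + 2 \left(5 + k\right) \left(-2\right) = -12 + 2 \left(-10 - 2 k\right) = -12 - \left(20 + 4 k\right) = -32 - 4 k$)
$Y{\left(P \right)} = -32 + P^{2} - 17 P$ ($Y{\left(P \right)} = \left(P^{2} - 13 P\right) - \left(32 + 4 P\right) = -32 + P^{2} - 17 P$)
$-3124 + p{\left(Y{\left(15 \right)},T{\left(13 \right)} \right)} = -3124 - 39 = -3163$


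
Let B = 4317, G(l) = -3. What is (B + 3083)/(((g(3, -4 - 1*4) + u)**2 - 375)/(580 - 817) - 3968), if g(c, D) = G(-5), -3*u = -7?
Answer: -15784200/8460373 ≈ -1.8657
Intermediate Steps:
u = 7/3 (u = -1/3*(-7) = 7/3 ≈ 2.3333)
g(c, D) = -3
(B + 3083)/(((g(3, -4 - 1*4) + u)**2 - 375)/(580 - 817) - 3968) = (4317 + 3083)/(((-3 + 7/3)**2 - 375)/(580 - 817) - 3968) = 7400/(((-2/3)**2 - 375)/(-237) - 3968) = 7400/((4/9 - 375)*(-1/237) - 3968) = 7400/(-3371/9*(-1/237) - 3968) = 7400/(3371/2133 - 3968) = 7400/(-8460373/2133) = 7400*(-2133/8460373) = -15784200/8460373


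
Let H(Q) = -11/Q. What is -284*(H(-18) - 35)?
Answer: 87898/9 ≈ 9766.4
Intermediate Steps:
-284*(H(-18) - 35) = -284*(-11/(-18) - 35) = -284*(-11*(-1/18) - 35) = -284*(11/18 - 35) = -284*(-619/18) = 87898/9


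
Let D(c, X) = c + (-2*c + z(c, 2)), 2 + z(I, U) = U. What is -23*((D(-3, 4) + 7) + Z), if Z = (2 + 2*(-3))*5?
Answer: 230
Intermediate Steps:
z(I, U) = -2 + U
Z = -20 (Z = (2 - 6)*5 = -4*5 = -20)
D(c, X) = -c (D(c, X) = c + (-2*c + (-2 + 2)) = c + (-2*c + 0) = c - 2*c = -c)
-23*((D(-3, 4) + 7) + Z) = -23*((-1*(-3) + 7) - 20) = -23*((3 + 7) - 20) = -23*(10 - 20) = -23*(-10) = 230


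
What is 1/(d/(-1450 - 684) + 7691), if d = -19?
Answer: 2134/16412613 ≈ 0.00013002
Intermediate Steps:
1/(d/(-1450 - 684) + 7691) = 1/(-19/(-1450 - 684) + 7691) = 1/(-19/(-2134) + 7691) = 1/(-19*(-1/2134) + 7691) = 1/(19/2134 + 7691) = 1/(16412613/2134) = 2134/16412613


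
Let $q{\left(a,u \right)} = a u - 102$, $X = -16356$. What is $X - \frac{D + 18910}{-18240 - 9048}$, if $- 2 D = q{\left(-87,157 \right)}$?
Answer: $- \frac{892593475}{54576} \approx -16355.0$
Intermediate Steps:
$q{\left(a,u \right)} = -102 + a u$
$D = \frac{13761}{2}$ ($D = - \frac{-102 - 13659}{2} = \left(- \frac{1}{2}\right) \left(-13761\right) = \frac{13761}{2} \approx 6880.5$)
$X - \frac{D + 18910}{-18240 - 9048} = -16356 - \frac{\frac{13761}{2} + 18910}{-18240 - 9048} = -16356 - \frac{51581}{2 \left(-27288\right)} = -16356 - \frac{51581}{2} \left(- \frac{1}{27288}\right) = -16356 - - \frac{51581}{54576} = -16356 + \frac{51581}{54576} = - \frac{892593475}{54576}$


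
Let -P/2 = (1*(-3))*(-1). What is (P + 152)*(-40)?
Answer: -5840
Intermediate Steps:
P = -6 (P = -2*1*(-3)*(-1) = -(-6)*(-1) = -2*3 = -6)
(P + 152)*(-40) = (-6 + 152)*(-40) = 146*(-40) = -5840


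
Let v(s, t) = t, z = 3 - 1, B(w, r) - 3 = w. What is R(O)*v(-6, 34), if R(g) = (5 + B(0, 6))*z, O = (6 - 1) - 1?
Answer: 544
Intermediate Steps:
B(w, r) = 3 + w
z = 2
O = 4 (O = 5 - 1 = 4)
R(g) = 16 (R(g) = (5 + (3 + 0))*2 = (5 + 3)*2 = 8*2 = 16)
R(O)*v(-6, 34) = 16*34 = 544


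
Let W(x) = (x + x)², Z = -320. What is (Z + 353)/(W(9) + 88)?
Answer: 33/412 ≈ 0.080097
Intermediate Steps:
W(x) = 4*x² (W(x) = (2*x)² = 4*x²)
(Z + 353)/(W(9) + 88) = (-320 + 353)/(4*9² + 88) = 33/(4*81 + 88) = 33/(324 + 88) = 33/412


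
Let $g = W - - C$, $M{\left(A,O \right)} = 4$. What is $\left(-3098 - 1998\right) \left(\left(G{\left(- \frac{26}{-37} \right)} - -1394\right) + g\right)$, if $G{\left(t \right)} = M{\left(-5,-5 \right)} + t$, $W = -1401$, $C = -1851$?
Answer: $\frac{349442912}{37} \approx 9.4444 \cdot 10^{6}$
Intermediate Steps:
$G{\left(t \right)} = 4 + t$
$g = -3252$ ($g = -1401 - \left(-1\right) \left(-1851\right) = -1401 - 1851 = -3252$)
$\left(-3098 - 1998\right) \left(\left(G{\left(- \frac{26}{-37} \right)} - -1394\right) + g\right) = \left(-3098 - 1998\right) \left(\left(\left(4 - \frac{26}{-37}\right) - -1394\right) - 3252\right) = - 5096 \left(\left(\left(4 - - \frac{26}{37}\right) + 1394\right) - 3252\right) = - 5096 \left(\left(\left(4 + \frac{26}{37}\right) + 1394\right) - 3252\right) = - 5096 \left(\left(\frac{174}{37} + 1394\right) - 3252\right) = - 5096 \left(\frac{51752}{37} - 3252\right) = \left(-5096\right) \left(- \frac{68572}{37}\right) = \frac{349442912}{37}$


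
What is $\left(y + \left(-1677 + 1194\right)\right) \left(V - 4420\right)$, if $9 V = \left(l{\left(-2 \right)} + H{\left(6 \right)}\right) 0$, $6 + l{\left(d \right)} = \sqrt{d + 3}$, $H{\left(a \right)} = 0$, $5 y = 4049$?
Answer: $-1444456$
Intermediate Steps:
$y = \frac{4049}{5}$ ($y = \frac{1}{5} \cdot 4049 = \frac{4049}{5} \approx 809.8$)
$l{\left(d \right)} = -6 + \sqrt{3 + d}$ ($l{\left(d \right)} = -6 + \sqrt{d + 3} = -6 + \sqrt{3 + d}$)
$V = 0$ ($V = \frac{\left(\left(-6 + \sqrt{3 - 2}\right) + 0\right) 0}{9} = \frac{\left(\left(-6 + \sqrt{1}\right) + 0\right) 0}{9} = \frac{\left(\left(-6 + 1\right) + 0\right) 0}{9} = \frac{\left(-5 + 0\right) 0}{9} = \frac{\left(-5\right) 0}{9} = \frac{1}{9} \cdot 0 = 0$)
$\left(y + \left(-1677 + 1194\right)\right) \left(V - 4420\right) = \left(\frac{4049}{5} + \left(-1677 + 1194\right)\right) \left(0 - 4420\right) = \left(\frac{4049}{5} - 483\right) \left(-4420\right) = \frac{1634}{5} \left(-4420\right) = -1444456$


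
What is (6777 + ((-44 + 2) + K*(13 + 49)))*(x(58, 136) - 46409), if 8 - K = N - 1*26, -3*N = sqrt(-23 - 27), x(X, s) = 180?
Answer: -408803047 - 14330990*I*sqrt(2)/3 ≈ -4.088e+8 - 6.7557e+6*I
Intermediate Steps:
N = -5*I*sqrt(2)/3 (N = -sqrt(-23 - 27)/3 = -5*I*sqrt(2)/3 ≈ -2.357*I)
K = 34 + 5*I*sqrt(2)/3 (K = 8 - (-5*I*sqrt(2)/3 - 1*26) = 8 - (-5*I*sqrt(2)/3 - 26) = 8 - (-26 - 5*I*sqrt(2)/3) = 8 + (26 + 5*I*sqrt(2)/3) = 34 + 5*I*sqrt(2)/3 ≈ 34.0 + 2.357*I)
(6777 + ((-44 + 2) + K*(13 + 49)))*(x(58, 136) - 46409) = (6777 + ((-44 + 2) + (34 + 5*I*sqrt(2)/3)*(13 + 49)))*(180 - 46409) = (6777 + (-42 + (34 + 5*I*sqrt(2)/3)*62))*(-46229) = (6777 + (-42 + (2108 + 310*I*sqrt(2)/3)))*(-46229) = (6777 + (2066 + 310*I*sqrt(2)/3))*(-46229) = (8843 + 310*I*sqrt(2)/3)*(-46229) = -408803047 - 14330990*I*sqrt(2)/3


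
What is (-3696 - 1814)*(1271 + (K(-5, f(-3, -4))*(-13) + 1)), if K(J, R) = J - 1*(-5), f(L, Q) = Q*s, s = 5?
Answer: -7008720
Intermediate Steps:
f(L, Q) = 5*Q (f(L, Q) = Q*5 = 5*Q)
K(J, R) = 5 + J (K(J, R) = J + 5 = 5 + J)
(-3696 - 1814)*(1271 + (K(-5, f(-3, -4))*(-13) + 1)) = (-3696 - 1814)*(1271 + ((5 - 5)*(-13) + 1)) = -5510*(1271 + (0*(-13) + 1)) = -5510*(1271 + (0 + 1)) = -5510*(1271 + 1) = -5510*1272 = -7008720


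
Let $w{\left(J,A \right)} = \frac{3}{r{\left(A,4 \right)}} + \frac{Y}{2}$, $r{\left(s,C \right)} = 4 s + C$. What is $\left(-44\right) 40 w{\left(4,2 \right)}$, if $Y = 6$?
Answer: $-5720$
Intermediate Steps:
$r{\left(s,C \right)} = C + 4 s$
$w{\left(J,A \right)} = 3 + \frac{3}{4 + 4 A}$ ($w{\left(J,A \right)} = \frac{3}{4 + 4 A} + \frac{6}{2} = \frac{3}{4 + 4 A} + 6 \cdot \frac{1}{2} = \frac{3}{4 + 4 A} + 3 = 3 + \frac{3}{4 + 4 A}$)
$\left(-44\right) 40 w{\left(4,2 \right)} = \left(-44\right) 40 \frac{3 \left(5 + 4 \cdot 2\right)}{4 \left(1 + 2\right)} = - 1760 \frac{3 \left(5 + 8\right)}{4 \cdot 3} = - 1760 \cdot \frac{3}{4} \cdot \frac{1}{3} \cdot 13 = \left(-1760\right) \frac{13}{4} = -5720$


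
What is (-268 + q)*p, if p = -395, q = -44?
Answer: 123240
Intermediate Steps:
(-268 + q)*p = (-268 - 44)*(-395) = -312*(-395) = 123240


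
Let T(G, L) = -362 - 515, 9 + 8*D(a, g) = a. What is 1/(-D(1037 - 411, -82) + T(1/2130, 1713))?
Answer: -8/7633 ≈ -0.0010481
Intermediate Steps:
D(a, g) = -9/8 + a/8
T(G, L) = -877
1/(-D(1037 - 411, -82) + T(1/2130, 1713)) = 1/(-(-9/8 + (1037 - 411)/8) - 877) = 1/(-(-9/8 + (1/8)*626) - 877) = 1/(-(-9/8 + 313/4) - 877) = 1/(-1*617/8 - 877) = 1/(-617/8 - 877) = 1/(-7633/8) = -8/7633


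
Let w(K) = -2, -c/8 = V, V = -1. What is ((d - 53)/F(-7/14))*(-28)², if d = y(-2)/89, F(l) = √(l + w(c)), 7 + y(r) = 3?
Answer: 3701264*I*√10/445 ≈ 26302.0*I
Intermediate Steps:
c = 8 (c = -8*(-1) = 8)
y(r) = -4 (y(r) = -7 + 3 = -4)
F(l) = √(-2 + l) (F(l) = √(l - 2) = √(-2 + l))
d = -4/89 ≈ -0.044944
((d - 53)/F(-7/14))*(-28)² = ((-4/89 - 53)/(√(-2 - 7/14)))*(-28)² = -4721/(89*√(-2 - 7*1/14))*784 = -4721/(89*√(-2 - ½))*784 = -4721*(-I*√10/5)/89*784 = -(-4721)*I*√10/445*784 = (4721*I*√10/445)*784 = 3701264*I*√10/445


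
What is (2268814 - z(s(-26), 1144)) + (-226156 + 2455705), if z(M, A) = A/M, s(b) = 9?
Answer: 40484123/9 ≈ 4.4982e+6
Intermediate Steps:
(2268814 - z(s(-26), 1144)) + (-226156 + 2455705) = (2268814 - 1144/9) + (-226156 + 2455705) = (2268814 - 1144/9) + 2229549 = 20418182/9 + 2229549 = 40484123/9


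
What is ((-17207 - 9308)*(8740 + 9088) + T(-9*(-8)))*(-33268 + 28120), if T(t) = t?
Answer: 2433507723504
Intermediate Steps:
((-17207 - 9308)*(8740 + 9088) + T(-9*(-8)))*(-33268 + 28120) = ((-17207 - 9308)*(8740 + 9088) - 9*(-8))*(-33268 + 28120) = (-26515*17828 + 72)*(-5148) = (-472709420 + 72)*(-5148) = -472709348*(-5148) = 2433507723504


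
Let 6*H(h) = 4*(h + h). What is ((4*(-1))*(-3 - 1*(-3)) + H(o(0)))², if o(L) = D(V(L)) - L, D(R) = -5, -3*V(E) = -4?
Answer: 400/9 ≈ 44.444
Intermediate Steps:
V(E) = 4/3 (V(E) = -⅓*(-4) = 4/3)
o(L) = -5 - L
H(h) = 4*h/3 (H(h) = (4*(h + h))/6 = (4*(2*h))/6 = (8*h)/6 = 4*h/3)
((4*(-1))*(-3 - 1*(-3)) + H(o(0)))² = ((4*(-1))*(-3 - 1*(-3)) + 4*(-5 - 1*0)/3)² = (-4*(-3 + 3) + 4*(-5 + 0)/3)² = (-4*0 + (4/3)*(-5))² = (0 - 20/3)² = (-20/3)² = 400/9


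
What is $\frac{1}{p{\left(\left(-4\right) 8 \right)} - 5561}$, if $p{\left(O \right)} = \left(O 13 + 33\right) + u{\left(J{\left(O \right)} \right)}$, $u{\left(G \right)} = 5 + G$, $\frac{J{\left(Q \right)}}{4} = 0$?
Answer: $- \frac{1}{5939} \approx -0.00016838$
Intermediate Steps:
$J{\left(Q \right)} = 0$ ($J{\left(Q \right)} = 4 \cdot 0 = 0$)
$p{\left(O \right)} = 38 + 13 O$ ($p{\left(O \right)} = \left(O 13 + 33\right) + \left(5 + 0\right) = \left(13 O + 33\right) + 5 = \left(33 + 13 O\right) + 5 = 38 + 13 O$)
$\frac{1}{p{\left(\left(-4\right) 8 \right)} - 5561} = \frac{1}{\left(38 + 13 \left(\left(-4\right) 8\right)\right) - 5561} = \frac{1}{\left(38 + 13 \left(-32\right)\right) - 5561} = \frac{1}{\left(38 - 416\right) - 5561} = \frac{1}{-378 - 5561} = \frac{1}{-5939} = - \frac{1}{5939}$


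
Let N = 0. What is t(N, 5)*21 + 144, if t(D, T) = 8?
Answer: 312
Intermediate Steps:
t(N, 5)*21 + 144 = 8*21 + 144 = 168 + 144 = 312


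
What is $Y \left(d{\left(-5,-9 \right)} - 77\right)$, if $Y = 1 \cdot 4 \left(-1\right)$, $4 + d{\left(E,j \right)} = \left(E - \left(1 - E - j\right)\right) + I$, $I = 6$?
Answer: $380$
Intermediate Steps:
$d{\left(E,j \right)} = 1 + j + 2 E$ ($d{\left(E,j \right)} = -4 - \left(-5 - j - 2 E\right) = -4 + \left(\left(E + \left(-1 + E + j\right)\right) + 6\right) = -4 + \left(\left(-1 + j + 2 E\right) + 6\right) = -4 + \left(5 + j + 2 E\right) = 1 + j + 2 E$)
$Y = -4$ ($Y = 4 \left(-1\right) = -4$)
$Y \left(d{\left(-5,-9 \right)} - 77\right) = - 4 \left(\left(1 - 9 + 2 \left(-5\right)\right) - 77\right) = - 4 \left(\left(1 - 9 - 10\right) - 77\right) = - 4 \left(-18 - 77\right) = \left(-4\right) \left(-95\right) = 380$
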